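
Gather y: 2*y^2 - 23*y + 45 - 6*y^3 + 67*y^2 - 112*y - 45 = -6*y^3 + 69*y^2 - 135*y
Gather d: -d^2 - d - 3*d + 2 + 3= -d^2 - 4*d + 5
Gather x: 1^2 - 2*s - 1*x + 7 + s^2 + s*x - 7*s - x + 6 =s^2 - 9*s + x*(s - 2) + 14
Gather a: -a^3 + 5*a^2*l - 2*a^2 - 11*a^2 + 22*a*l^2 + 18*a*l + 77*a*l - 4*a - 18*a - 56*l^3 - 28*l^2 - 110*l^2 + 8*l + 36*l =-a^3 + a^2*(5*l - 13) + a*(22*l^2 + 95*l - 22) - 56*l^3 - 138*l^2 + 44*l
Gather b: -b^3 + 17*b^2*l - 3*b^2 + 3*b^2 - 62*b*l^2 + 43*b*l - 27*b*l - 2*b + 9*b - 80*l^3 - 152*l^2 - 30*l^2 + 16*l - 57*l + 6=-b^3 + 17*b^2*l + b*(-62*l^2 + 16*l + 7) - 80*l^3 - 182*l^2 - 41*l + 6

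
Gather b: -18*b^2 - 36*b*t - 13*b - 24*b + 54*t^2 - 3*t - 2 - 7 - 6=-18*b^2 + b*(-36*t - 37) + 54*t^2 - 3*t - 15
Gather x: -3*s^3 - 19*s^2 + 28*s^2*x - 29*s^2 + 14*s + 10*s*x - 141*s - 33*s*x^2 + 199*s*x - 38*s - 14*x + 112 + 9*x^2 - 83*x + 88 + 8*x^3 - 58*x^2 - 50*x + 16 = -3*s^3 - 48*s^2 - 165*s + 8*x^3 + x^2*(-33*s - 49) + x*(28*s^2 + 209*s - 147) + 216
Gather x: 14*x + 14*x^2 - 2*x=14*x^2 + 12*x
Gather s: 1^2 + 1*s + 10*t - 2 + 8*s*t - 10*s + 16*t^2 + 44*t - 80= s*(8*t - 9) + 16*t^2 + 54*t - 81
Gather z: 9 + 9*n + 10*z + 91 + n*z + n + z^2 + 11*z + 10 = 10*n + z^2 + z*(n + 21) + 110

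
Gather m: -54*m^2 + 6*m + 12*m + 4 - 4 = -54*m^2 + 18*m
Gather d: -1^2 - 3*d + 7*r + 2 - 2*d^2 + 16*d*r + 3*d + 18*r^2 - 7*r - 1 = -2*d^2 + 16*d*r + 18*r^2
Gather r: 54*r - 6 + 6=54*r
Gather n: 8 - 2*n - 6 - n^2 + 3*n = -n^2 + n + 2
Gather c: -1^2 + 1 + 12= 12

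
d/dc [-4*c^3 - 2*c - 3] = -12*c^2 - 2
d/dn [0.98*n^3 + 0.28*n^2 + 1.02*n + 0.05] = 2.94*n^2 + 0.56*n + 1.02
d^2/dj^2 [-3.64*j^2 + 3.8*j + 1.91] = -7.28000000000000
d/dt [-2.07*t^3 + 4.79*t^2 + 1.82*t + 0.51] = -6.21*t^2 + 9.58*t + 1.82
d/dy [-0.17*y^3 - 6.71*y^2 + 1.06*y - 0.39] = -0.51*y^2 - 13.42*y + 1.06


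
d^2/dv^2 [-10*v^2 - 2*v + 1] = -20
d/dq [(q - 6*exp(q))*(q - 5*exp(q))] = -11*q*exp(q) + 2*q + 60*exp(2*q) - 11*exp(q)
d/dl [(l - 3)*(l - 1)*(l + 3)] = 3*l^2 - 2*l - 9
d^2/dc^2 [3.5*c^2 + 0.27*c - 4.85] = 7.00000000000000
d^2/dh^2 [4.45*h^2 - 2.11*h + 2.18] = 8.90000000000000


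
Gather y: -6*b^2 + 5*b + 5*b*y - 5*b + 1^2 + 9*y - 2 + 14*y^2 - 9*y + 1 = -6*b^2 + 5*b*y + 14*y^2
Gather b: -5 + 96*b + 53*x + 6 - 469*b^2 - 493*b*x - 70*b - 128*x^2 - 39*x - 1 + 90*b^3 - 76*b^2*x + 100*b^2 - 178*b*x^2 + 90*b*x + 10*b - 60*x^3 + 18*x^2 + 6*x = 90*b^3 + b^2*(-76*x - 369) + b*(-178*x^2 - 403*x + 36) - 60*x^3 - 110*x^2 + 20*x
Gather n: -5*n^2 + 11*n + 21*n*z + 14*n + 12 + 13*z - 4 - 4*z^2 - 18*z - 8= -5*n^2 + n*(21*z + 25) - 4*z^2 - 5*z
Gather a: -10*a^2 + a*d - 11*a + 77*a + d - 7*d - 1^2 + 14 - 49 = -10*a^2 + a*(d + 66) - 6*d - 36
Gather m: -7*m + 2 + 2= 4 - 7*m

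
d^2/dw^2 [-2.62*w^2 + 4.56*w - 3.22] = -5.24000000000000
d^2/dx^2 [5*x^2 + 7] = 10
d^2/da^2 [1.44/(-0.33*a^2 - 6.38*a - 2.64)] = (0.313632*a^2 + 6.063552*a - 1.44*(0.66*a + 6.38)*(1.32*a + 12.76) + 2.509056)/(0.33*a^2 + 6.38*a + 2.64)^3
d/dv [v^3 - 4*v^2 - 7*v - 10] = 3*v^2 - 8*v - 7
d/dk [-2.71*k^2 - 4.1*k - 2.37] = -5.42*k - 4.1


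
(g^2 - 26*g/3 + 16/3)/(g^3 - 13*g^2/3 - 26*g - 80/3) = (3*g - 2)/(3*g^2 + 11*g + 10)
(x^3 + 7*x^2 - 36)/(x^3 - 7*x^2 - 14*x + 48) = (x + 6)/(x - 8)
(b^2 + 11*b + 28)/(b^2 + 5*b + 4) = (b + 7)/(b + 1)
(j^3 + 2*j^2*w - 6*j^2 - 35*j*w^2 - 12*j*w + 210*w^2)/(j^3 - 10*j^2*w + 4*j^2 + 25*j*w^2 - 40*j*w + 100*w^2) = (-j^2 - 7*j*w + 6*j + 42*w)/(-j^2 + 5*j*w - 4*j + 20*w)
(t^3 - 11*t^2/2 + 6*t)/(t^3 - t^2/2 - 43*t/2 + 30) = t/(t + 5)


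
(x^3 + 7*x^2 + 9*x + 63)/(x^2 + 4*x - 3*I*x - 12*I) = (x^2 + x*(7 + 3*I) + 21*I)/(x + 4)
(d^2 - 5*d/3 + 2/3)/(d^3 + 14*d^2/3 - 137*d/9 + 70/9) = 3*(d - 1)/(3*d^2 + 16*d - 35)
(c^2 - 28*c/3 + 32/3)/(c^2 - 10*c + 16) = (c - 4/3)/(c - 2)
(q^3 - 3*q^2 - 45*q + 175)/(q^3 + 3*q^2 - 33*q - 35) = (q - 5)/(q + 1)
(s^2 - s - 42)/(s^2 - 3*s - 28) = (s + 6)/(s + 4)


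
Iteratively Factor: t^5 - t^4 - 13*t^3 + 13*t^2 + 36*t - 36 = (t - 2)*(t^4 + t^3 - 11*t^2 - 9*t + 18) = (t - 2)*(t + 2)*(t^3 - t^2 - 9*t + 9) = (t - 2)*(t - 1)*(t + 2)*(t^2 - 9) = (t - 2)*(t - 1)*(t + 2)*(t + 3)*(t - 3)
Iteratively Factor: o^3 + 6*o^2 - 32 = (o + 4)*(o^2 + 2*o - 8) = (o + 4)^2*(o - 2)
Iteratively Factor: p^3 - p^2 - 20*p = (p - 5)*(p^2 + 4*p) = p*(p - 5)*(p + 4)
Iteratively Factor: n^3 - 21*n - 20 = (n + 1)*(n^2 - n - 20) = (n + 1)*(n + 4)*(n - 5)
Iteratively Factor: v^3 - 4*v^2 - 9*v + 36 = (v - 4)*(v^2 - 9) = (v - 4)*(v + 3)*(v - 3)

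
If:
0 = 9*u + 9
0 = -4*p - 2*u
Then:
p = 1/2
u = -1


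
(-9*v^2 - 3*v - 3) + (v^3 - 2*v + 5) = v^3 - 9*v^2 - 5*v + 2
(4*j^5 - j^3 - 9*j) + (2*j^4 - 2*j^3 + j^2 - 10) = 4*j^5 + 2*j^4 - 3*j^3 + j^2 - 9*j - 10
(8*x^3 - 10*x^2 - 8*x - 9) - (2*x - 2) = 8*x^3 - 10*x^2 - 10*x - 7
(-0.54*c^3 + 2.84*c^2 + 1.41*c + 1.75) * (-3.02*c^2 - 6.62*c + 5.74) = 1.6308*c^5 - 5.002*c^4 - 26.1586*c^3 + 1.6824*c^2 - 3.4916*c + 10.045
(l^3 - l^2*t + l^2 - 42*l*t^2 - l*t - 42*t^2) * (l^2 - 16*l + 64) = l^5 - l^4*t - 15*l^4 - 42*l^3*t^2 + 15*l^3*t + 48*l^3 + 630*l^2*t^2 - 48*l^2*t + 64*l^2 - 2016*l*t^2 - 64*l*t - 2688*t^2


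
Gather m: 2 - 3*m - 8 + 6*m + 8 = 3*m + 2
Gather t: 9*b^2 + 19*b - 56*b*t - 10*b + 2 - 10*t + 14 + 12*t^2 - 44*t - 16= 9*b^2 + 9*b + 12*t^2 + t*(-56*b - 54)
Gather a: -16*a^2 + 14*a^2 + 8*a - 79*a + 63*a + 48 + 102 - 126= -2*a^2 - 8*a + 24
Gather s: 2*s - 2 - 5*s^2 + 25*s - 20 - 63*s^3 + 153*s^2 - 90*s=-63*s^3 + 148*s^2 - 63*s - 22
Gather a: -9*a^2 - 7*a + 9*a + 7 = -9*a^2 + 2*a + 7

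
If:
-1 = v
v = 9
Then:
No Solution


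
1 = 1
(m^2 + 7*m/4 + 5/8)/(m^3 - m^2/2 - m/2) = (m + 5/4)/(m*(m - 1))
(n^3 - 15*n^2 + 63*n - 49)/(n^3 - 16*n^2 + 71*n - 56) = (n - 7)/(n - 8)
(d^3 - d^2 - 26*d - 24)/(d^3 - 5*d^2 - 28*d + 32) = (d^2 - 5*d - 6)/(d^2 - 9*d + 8)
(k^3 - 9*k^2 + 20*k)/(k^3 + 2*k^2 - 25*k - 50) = k*(k - 4)/(k^2 + 7*k + 10)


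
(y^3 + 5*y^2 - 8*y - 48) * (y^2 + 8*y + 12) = y^5 + 13*y^4 + 44*y^3 - 52*y^2 - 480*y - 576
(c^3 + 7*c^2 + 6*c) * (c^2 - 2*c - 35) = c^5 + 5*c^4 - 43*c^3 - 257*c^2 - 210*c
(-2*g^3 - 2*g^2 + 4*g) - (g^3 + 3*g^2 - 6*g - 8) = -3*g^3 - 5*g^2 + 10*g + 8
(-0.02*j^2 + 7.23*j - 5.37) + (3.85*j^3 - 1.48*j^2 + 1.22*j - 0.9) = 3.85*j^3 - 1.5*j^2 + 8.45*j - 6.27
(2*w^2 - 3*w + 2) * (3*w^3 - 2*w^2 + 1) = 6*w^5 - 13*w^4 + 12*w^3 - 2*w^2 - 3*w + 2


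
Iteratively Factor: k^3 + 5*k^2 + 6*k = (k)*(k^2 + 5*k + 6) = k*(k + 3)*(k + 2)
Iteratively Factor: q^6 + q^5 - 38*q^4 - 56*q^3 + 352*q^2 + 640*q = (q + 4)*(q^5 - 3*q^4 - 26*q^3 + 48*q^2 + 160*q) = (q + 2)*(q + 4)*(q^4 - 5*q^3 - 16*q^2 + 80*q) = (q - 4)*(q + 2)*(q + 4)*(q^3 - q^2 - 20*q) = (q - 4)*(q + 2)*(q + 4)^2*(q^2 - 5*q) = q*(q - 4)*(q + 2)*(q + 4)^2*(q - 5)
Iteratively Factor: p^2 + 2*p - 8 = (p - 2)*(p + 4)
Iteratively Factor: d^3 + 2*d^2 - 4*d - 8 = (d - 2)*(d^2 + 4*d + 4) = (d - 2)*(d + 2)*(d + 2)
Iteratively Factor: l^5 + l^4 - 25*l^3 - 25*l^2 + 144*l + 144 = (l + 3)*(l^4 - 2*l^3 - 19*l^2 + 32*l + 48) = (l - 4)*(l + 3)*(l^3 + 2*l^2 - 11*l - 12) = (l - 4)*(l + 1)*(l + 3)*(l^2 + l - 12) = (l - 4)*(l - 3)*(l + 1)*(l + 3)*(l + 4)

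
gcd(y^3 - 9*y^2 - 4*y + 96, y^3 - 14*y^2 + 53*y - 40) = y - 8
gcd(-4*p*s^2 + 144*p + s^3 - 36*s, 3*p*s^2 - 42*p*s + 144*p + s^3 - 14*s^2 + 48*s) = s - 6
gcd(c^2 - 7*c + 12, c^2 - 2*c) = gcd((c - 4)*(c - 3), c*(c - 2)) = 1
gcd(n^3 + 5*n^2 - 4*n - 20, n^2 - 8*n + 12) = n - 2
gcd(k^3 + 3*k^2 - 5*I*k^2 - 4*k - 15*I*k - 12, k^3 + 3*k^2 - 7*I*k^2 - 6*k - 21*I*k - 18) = k^2 + k*(3 - I) - 3*I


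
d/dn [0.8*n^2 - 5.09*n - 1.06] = 1.6*n - 5.09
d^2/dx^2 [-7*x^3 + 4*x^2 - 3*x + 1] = 8 - 42*x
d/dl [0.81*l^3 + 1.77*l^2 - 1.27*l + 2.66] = 2.43*l^2 + 3.54*l - 1.27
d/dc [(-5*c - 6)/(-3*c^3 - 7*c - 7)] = (15*c^3 + 35*c - (5*c + 6)*(9*c^2 + 7) + 35)/(3*c^3 + 7*c + 7)^2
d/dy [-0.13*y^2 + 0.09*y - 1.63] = 0.09 - 0.26*y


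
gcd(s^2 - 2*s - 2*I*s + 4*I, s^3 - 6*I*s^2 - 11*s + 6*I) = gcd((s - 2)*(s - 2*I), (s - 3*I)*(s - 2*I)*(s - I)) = s - 2*I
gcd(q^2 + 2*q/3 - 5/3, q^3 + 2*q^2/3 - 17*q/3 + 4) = q - 1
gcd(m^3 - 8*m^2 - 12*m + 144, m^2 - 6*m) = m - 6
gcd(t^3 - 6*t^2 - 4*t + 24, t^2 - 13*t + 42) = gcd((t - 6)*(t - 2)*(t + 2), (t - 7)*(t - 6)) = t - 6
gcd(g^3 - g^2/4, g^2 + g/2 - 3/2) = 1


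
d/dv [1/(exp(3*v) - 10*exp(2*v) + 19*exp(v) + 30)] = (-3*exp(2*v) + 20*exp(v) - 19)*exp(v)/(exp(3*v) - 10*exp(2*v) + 19*exp(v) + 30)^2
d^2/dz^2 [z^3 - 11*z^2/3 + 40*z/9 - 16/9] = 6*z - 22/3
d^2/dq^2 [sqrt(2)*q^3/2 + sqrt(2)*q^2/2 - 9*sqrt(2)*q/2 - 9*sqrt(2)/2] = sqrt(2)*(3*q + 1)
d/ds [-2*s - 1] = -2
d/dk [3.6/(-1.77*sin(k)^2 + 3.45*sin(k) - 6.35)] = (12.744*sin(k) - 12.42)*cos(k)/(1.77*sin(k)^2 - 3.45*sin(k) + 6.35)^2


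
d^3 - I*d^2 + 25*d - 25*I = (d - 5*I)*(d - I)*(d + 5*I)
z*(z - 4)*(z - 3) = z^3 - 7*z^2 + 12*z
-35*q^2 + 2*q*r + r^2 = (-5*q + r)*(7*q + r)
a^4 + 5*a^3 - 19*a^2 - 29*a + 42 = (a - 3)*(a - 1)*(a + 2)*(a + 7)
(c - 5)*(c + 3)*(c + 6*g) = c^3 + 6*c^2*g - 2*c^2 - 12*c*g - 15*c - 90*g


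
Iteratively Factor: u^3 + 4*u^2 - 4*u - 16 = (u + 2)*(u^2 + 2*u - 8) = (u + 2)*(u + 4)*(u - 2)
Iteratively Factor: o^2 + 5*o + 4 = (o + 1)*(o + 4)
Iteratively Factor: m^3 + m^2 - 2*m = (m + 2)*(m^2 - m) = (m - 1)*(m + 2)*(m)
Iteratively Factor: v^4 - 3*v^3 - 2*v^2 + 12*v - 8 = (v - 1)*(v^3 - 2*v^2 - 4*v + 8) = (v - 2)*(v - 1)*(v^2 - 4) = (v - 2)^2*(v - 1)*(v + 2)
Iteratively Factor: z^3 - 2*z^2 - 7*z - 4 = (z + 1)*(z^2 - 3*z - 4) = (z + 1)^2*(z - 4)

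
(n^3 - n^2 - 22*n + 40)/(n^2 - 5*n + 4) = (n^2 + 3*n - 10)/(n - 1)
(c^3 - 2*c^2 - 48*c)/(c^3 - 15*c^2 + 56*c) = (c + 6)/(c - 7)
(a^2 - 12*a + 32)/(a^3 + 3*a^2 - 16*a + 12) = (a^2 - 12*a + 32)/(a^3 + 3*a^2 - 16*a + 12)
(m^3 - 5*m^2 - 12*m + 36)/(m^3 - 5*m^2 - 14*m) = (-m^3 + 5*m^2 + 12*m - 36)/(m*(-m^2 + 5*m + 14))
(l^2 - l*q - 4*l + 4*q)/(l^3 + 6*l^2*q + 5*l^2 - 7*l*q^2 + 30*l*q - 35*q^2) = (l - 4)/(l^2 + 7*l*q + 5*l + 35*q)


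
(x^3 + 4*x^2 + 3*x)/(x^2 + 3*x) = x + 1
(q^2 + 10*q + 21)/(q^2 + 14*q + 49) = (q + 3)/(q + 7)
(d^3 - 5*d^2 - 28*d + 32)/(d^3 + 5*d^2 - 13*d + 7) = (d^2 - 4*d - 32)/(d^2 + 6*d - 7)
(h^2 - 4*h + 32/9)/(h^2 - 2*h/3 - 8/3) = (-9*h^2 + 36*h - 32)/(3*(-3*h^2 + 2*h + 8))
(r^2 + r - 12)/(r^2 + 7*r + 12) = (r - 3)/(r + 3)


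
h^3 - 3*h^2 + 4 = (h - 2)^2*(h + 1)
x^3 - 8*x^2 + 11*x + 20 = (x - 5)*(x - 4)*(x + 1)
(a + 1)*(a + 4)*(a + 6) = a^3 + 11*a^2 + 34*a + 24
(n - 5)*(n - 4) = n^2 - 9*n + 20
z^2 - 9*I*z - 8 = (z - 8*I)*(z - I)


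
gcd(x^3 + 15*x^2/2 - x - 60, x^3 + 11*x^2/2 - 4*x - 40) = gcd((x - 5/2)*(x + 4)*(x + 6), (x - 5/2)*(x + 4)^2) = x^2 + 3*x/2 - 10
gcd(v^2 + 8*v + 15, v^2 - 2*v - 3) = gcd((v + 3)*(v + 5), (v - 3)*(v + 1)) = 1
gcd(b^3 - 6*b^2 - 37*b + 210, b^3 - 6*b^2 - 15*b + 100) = b - 5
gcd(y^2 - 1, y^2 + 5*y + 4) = y + 1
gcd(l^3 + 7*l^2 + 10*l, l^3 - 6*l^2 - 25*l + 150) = l + 5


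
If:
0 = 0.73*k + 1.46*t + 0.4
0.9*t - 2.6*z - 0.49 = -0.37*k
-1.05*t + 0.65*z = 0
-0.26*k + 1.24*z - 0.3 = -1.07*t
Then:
No Solution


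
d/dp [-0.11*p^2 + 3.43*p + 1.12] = 3.43 - 0.22*p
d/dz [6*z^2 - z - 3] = 12*z - 1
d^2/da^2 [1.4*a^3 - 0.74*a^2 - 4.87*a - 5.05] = 8.4*a - 1.48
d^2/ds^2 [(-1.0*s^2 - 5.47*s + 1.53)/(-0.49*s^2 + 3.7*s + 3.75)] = (-4.44089209850063e-16*s^4 + 6.252694*s^3 + 8.820882*s^2 + 76.95009*s - 171.18165)/(0.117649*s^6 - 2.66511*s^5 + 17.423175*s^4 - 9.86050000000001*s^3 - 133.340625*s^2 - 156.09375*s - 52.734375)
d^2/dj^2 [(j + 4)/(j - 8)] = 24/(j - 8)^3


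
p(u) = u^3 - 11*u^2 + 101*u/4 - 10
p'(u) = 3*u^2 - 22*u + 101/4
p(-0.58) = -28.54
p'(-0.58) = 39.02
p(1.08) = 5.70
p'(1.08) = 4.99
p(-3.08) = -221.34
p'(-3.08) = 121.47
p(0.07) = -8.29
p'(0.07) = 23.72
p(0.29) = -3.58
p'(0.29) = 19.12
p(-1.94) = -107.69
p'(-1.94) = 79.22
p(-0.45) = -23.68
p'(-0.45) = 35.76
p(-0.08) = -12.09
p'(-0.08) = 27.03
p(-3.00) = -211.75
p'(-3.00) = 118.25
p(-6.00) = -773.50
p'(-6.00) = 265.25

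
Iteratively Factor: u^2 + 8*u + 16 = (u + 4)*(u + 4)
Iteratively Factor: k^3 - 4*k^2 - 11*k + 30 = (k - 5)*(k^2 + k - 6) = (k - 5)*(k - 2)*(k + 3)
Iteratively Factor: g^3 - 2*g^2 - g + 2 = (g + 1)*(g^2 - 3*g + 2) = (g - 1)*(g + 1)*(g - 2)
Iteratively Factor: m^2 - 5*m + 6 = (m - 3)*(m - 2)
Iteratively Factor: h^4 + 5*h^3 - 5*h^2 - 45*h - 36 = (h - 3)*(h^3 + 8*h^2 + 19*h + 12) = (h - 3)*(h + 3)*(h^2 + 5*h + 4) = (h - 3)*(h + 3)*(h + 4)*(h + 1)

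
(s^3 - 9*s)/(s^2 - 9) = s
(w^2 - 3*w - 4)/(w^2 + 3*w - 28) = (w + 1)/(w + 7)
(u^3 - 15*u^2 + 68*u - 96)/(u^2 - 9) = (u^2 - 12*u + 32)/(u + 3)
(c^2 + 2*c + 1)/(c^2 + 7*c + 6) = (c + 1)/(c + 6)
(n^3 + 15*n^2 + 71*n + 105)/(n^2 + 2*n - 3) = (n^2 + 12*n + 35)/(n - 1)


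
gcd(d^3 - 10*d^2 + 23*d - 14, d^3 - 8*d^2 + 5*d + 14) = d^2 - 9*d + 14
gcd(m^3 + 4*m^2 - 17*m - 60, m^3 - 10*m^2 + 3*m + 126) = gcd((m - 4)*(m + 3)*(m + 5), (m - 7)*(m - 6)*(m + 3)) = m + 3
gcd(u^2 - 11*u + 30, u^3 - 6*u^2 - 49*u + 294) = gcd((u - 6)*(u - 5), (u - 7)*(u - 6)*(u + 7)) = u - 6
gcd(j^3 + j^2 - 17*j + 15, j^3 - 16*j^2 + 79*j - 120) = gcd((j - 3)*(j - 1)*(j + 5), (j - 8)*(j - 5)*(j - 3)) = j - 3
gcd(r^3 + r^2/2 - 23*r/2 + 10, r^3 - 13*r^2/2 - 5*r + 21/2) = r - 1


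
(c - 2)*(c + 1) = c^2 - c - 2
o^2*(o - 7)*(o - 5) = o^4 - 12*o^3 + 35*o^2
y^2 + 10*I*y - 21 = (y + 3*I)*(y + 7*I)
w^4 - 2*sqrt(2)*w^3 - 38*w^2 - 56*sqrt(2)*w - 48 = (w - 6*sqrt(2))*(w + sqrt(2))^2*(w + 2*sqrt(2))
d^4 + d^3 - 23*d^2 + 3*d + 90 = (d - 3)^2*(d + 2)*(d + 5)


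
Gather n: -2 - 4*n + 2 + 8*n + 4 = 4*n + 4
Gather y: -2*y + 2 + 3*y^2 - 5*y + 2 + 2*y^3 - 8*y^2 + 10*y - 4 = 2*y^3 - 5*y^2 + 3*y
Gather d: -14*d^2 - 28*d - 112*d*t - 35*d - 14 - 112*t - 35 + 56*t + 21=-14*d^2 + d*(-112*t - 63) - 56*t - 28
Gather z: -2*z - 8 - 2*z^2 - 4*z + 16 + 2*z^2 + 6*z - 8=0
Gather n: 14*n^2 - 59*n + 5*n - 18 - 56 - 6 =14*n^2 - 54*n - 80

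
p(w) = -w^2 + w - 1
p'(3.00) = -5.00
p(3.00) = -7.00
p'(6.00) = -11.00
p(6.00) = -31.00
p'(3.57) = -6.14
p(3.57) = -10.17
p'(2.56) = -4.12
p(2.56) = -4.99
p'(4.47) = -7.94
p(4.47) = -16.51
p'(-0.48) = 1.96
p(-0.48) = -1.71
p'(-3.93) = 8.86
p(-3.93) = -20.37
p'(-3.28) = 7.56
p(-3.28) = -15.04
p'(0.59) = -0.18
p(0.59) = -0.76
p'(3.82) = -6.64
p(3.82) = -11.77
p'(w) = 1 - 2*w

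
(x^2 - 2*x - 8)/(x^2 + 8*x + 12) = (x - 4)/(x + 6)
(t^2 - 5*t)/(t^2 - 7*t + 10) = t/(t - 2)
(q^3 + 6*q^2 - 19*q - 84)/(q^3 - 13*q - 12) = (q + 7)/(q + 1)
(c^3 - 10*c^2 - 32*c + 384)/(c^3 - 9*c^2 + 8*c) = (c^2 - 2*c - 48)/(c*(c - 1))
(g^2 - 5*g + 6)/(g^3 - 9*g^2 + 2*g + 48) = (g - 2)/(g^2 - 6*g - 16)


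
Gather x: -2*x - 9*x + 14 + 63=77 - 11*x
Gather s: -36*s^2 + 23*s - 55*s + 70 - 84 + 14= -36*s^2 - 32*s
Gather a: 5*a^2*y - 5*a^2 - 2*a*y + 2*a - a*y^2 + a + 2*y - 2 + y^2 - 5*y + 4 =a^2*(5*y - 5) + a*(-y^2 - 2*y + 3) + y^2 - 3*y + 2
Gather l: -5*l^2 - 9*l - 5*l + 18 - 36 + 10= -5*l^2 - 14*l - 8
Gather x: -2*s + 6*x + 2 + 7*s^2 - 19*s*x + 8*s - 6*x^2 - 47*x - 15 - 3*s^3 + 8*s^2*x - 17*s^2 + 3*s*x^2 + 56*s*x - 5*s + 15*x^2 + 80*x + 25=-3*s^3 - 10*s^2 + s + x^2*(3*s + 9) + x*(8*s^2 + 37*s + 39) + 12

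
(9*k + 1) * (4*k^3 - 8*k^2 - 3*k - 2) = 36*k^4 - 68*k^3 - 35*k^2 - 21*k - 2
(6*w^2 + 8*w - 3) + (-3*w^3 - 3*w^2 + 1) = -3*w^3 + 3*w^2 + 8*w - 2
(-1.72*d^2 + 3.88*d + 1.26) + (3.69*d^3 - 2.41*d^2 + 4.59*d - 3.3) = 3.69*d^3 - 4.13*d^2 + 8.47*d - 2.04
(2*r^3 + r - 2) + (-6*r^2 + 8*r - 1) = 2*r^3 - 6*r^2 + 9*r - 3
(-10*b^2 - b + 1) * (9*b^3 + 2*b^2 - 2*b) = -90*b^5 - 29*b^4 + 27*b^3 + 4*b^2 - 2*b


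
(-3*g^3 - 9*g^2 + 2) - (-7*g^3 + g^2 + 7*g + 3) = 4*g^3 - 10*g^2 - 7*g - 1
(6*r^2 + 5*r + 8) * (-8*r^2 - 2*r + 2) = -48*r^4 - 52*r^3 - 62*r^2 - 6*r + 16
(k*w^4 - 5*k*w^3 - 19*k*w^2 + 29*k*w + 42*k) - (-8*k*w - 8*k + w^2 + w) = k*w^4 - 5*k*w^3 - 19*k*w^2 + 37*k*w + 50*k - w^2 - w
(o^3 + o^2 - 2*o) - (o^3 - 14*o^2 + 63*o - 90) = 15*o^2 - 65*o + 90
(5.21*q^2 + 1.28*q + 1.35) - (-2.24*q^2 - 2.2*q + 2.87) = 7.45*q^2 + 3.48*q - 1.52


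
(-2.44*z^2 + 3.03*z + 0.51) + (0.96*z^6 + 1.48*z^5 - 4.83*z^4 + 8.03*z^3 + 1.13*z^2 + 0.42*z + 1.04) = 0.96*z^6 + 1.48*z^5 - 4.83*z^4 + 8.03*z^3 - 1.31*z^2 + 3.45*z + 1.55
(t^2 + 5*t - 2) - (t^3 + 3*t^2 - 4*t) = -t^3 - 2*t^2 + 9*t - 2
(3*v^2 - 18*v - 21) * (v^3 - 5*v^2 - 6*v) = 3*v^5 - 33*v^4 + 51*v^3 + 213*v^2 + 126*v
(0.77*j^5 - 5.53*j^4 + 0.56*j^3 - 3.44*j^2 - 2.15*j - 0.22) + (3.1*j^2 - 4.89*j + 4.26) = 0.77*j^5 - 5.53*j^4 + 0.56*j^3 - 0.34*j^2 - 7.04*j + 4.04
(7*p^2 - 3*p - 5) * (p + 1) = 7*p^3 + 4*p^2 - 8*p - 5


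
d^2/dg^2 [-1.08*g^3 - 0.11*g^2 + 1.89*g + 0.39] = -6.48*g - 0.22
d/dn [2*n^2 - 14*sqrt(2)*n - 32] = 4*n - 14*sqrt(2)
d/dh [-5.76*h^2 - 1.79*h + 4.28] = -11.52*h - 1.79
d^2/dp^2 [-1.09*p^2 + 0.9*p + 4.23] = -2.18000000000000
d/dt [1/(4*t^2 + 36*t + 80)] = (-2*t - 9)/(4*(t^2 + 9*t + 20)^2)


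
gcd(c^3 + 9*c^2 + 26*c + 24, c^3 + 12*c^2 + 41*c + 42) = c^2 + 5*c + 6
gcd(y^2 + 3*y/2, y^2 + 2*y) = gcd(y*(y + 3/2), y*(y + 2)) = y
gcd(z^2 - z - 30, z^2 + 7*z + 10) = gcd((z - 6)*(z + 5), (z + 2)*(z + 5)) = z + 5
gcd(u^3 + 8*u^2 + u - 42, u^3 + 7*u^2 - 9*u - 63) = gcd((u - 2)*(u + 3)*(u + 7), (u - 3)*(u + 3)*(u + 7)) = u^2 + 10*u + 21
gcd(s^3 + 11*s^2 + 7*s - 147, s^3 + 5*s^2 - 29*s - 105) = s + 7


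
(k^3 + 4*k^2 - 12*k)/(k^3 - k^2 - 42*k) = (k - 2)/(k - 7)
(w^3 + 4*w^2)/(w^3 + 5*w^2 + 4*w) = w/(w + 1)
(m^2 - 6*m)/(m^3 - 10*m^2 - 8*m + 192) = m/(m^2 - 4*m - 32)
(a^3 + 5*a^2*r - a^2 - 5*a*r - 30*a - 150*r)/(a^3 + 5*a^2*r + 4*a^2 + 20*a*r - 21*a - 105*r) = (a^2 - a - 30)/(a^2 + 4*a - 21)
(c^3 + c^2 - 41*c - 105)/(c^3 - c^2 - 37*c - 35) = (c + 3)/(c + 1)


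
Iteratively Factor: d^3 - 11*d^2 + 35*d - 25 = (d - 5)*(d^2 - 6*d + 5) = (d - 5)*(d - 1)*(d - 5)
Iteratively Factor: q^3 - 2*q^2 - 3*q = (q)*(q^2 - 2*q - 3) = q*(q - 3)*(q + 1)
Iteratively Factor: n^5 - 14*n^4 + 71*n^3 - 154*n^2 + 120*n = (n)*(n^4 - 14*n^3 + 71*n^2 - 154*n + 120) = n*(n - 4)*(n^3 - 10*n^2 + 31*n - 30) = n*(n - 5)*(n - 4)*(n^2 - 5*n + 6) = n*(n - 5)*(n - 4)*(n - 2)*(n - 3)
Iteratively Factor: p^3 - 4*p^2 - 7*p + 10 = (p + 2)*(p^2 - 6*p + 5) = (p - 1)*(p + 2)*(p - 5)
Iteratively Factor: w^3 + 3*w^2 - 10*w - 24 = (w + 2)*(w^2 + w - 12) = (w - 3)*(w + 2)*(w + 4)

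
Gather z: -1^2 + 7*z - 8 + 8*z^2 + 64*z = 8*z^2 + 71*z - 9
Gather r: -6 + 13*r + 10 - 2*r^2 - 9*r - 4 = -2*r^2 + 4*r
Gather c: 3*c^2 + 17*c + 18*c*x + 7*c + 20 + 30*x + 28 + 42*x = 3*c^2 + c*(18*x + 24) + 72*x + 48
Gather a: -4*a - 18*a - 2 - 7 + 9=-22*a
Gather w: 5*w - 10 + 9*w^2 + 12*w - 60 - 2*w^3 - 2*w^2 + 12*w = -2*w^3 + 7*w^2 + 29*w - 70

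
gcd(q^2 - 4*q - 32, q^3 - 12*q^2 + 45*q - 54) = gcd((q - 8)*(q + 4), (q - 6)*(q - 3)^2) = 1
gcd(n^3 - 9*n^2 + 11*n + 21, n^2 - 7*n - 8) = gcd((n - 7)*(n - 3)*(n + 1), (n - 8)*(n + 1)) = n + 1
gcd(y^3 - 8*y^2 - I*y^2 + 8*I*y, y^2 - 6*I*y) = y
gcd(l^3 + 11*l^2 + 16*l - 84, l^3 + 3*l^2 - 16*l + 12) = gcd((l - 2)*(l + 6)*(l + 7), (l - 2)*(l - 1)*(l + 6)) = l^2 + 4*l - 12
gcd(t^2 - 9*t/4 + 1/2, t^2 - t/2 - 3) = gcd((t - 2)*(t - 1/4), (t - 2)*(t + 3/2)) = t - 2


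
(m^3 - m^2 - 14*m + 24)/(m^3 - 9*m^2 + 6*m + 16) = (m^2 + m - 12)/(m^2 - 7*m - 8)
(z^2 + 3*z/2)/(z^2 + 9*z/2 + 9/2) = z/(z + 3)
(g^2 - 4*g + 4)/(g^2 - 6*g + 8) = (g - 2)/(g - 4)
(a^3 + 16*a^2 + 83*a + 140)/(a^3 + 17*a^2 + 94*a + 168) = (a + 5)/(a + 6)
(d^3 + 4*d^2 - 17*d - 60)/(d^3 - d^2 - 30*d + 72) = (d^2 + 8*d + 15)/(d^2 + 3*d - 18)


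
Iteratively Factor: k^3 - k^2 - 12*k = (k - 4)*(k^2 + 3*k) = k*(k - 4)*(k + 3)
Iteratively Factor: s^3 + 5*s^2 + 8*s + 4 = (s + 2)*(s^2 + 3*s + 2) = (s + 1)*(s + 2)*(s + 2)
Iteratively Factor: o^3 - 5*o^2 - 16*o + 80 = (o - 5)*(o^2 - 16) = (o - 5)*(o - 4)*(o + 4)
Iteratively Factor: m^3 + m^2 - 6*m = (m + 3)*(m^2 - 2*m) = (m - 2)*(m + 3)*(m)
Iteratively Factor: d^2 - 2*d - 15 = (d - 5)*(d + 3)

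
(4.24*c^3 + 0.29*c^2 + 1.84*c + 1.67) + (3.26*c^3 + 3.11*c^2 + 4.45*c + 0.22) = 7.5*c^3 + 3.4*c^2 + 6.29*c + 1.89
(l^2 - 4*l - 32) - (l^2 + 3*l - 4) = -7*l - 28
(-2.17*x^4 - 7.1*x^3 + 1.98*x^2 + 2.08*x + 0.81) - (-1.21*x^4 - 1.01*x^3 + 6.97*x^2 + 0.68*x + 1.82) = -0.96*x^4 - 6.09*x^3 - 4.99*x^2 + 1.4*x - 1.01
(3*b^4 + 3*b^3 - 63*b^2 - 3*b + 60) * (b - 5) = 3*b^5 - 12*b^4 - 78*b^3 + 312*b^2 + 75*b - 300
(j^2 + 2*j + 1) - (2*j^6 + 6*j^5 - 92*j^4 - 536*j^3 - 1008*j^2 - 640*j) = -2*j^6 - 6*j^5 + 92*j^4 + 536*j^3 + 1009*j^2 + 642*j + 1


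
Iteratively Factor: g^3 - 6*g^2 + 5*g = (g - 5)*(g^2 - g) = g*(g - 5)*(g - 1)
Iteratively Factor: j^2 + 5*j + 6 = (j + 3)*(j + 2)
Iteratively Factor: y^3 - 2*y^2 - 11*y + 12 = (y - 4)*(y^2 + 2*y - 3) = (y - 4)*(y - 1)*(y + 3)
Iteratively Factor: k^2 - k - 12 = (k - 4)*(k + 3)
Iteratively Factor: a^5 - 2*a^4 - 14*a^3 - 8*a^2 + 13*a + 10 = (a + 1)*(a^4 - 3*a^3 - 11*a^2 + 3*a + 10) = (a - 1)*(a + 1)*(a^3 - 2*a^2 - 13*a - 10) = (a - 1)*(a + 1)*(a + 2)*(a^2 - 4*a - 5) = (a - 1)*(a + 1)^2*(a + 2)*(a - 5)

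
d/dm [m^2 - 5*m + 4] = 2*m - 5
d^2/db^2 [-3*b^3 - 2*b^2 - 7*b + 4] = -18*b - 4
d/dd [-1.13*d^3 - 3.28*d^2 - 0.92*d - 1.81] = -3.39*d^2 - 6.56*d - 0.92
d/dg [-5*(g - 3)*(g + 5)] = -10*g - 10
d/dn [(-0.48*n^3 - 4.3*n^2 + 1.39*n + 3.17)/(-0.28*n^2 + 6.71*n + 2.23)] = (0.1344*n^4 - 6.4416*n^3 - 31.675*n^2 - 17.4028*n - 18.171)/(0.0784*n^4 - 3.7576*n^3 + 43.7753*n^2 + 29.9266*n + 4.9729)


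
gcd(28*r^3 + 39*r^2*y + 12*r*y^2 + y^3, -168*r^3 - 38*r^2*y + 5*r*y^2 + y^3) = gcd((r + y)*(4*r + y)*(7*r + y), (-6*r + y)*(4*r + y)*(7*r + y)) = 28*r^2 + 11*r*y + y^2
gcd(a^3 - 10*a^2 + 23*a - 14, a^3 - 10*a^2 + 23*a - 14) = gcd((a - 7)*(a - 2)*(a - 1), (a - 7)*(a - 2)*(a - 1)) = a^3 - 10*a^2 + 23*a - 14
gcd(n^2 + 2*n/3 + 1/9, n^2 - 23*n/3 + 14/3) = 1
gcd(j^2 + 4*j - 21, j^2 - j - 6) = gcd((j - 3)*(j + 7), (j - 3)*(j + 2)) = j - 3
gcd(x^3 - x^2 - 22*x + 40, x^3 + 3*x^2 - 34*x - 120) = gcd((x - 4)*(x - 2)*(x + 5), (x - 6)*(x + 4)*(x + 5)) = x + 5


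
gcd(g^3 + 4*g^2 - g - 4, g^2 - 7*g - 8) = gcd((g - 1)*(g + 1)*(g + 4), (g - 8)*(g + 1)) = g + 1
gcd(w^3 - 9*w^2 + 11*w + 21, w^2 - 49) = w - 7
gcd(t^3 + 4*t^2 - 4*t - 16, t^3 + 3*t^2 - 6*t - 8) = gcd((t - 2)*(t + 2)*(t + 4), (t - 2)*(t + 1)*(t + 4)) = t^2 + 2*t - 8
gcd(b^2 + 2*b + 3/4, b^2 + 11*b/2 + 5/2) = b + 1/2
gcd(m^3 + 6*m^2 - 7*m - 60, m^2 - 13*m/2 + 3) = 1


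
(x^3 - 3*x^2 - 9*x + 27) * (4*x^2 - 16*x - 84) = 4*x^5 - 28*x^4 - 72*x^3 + 504*x^2 + 324*x - 2268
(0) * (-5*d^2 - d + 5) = 0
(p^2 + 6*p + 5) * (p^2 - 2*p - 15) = p^4 + 4*p^3 - 22*p^2 - 100*p - 75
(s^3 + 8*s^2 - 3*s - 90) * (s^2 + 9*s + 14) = s^5 + 17*s^4 + 83*s^3 - 5*s^2 - 852*s - 1260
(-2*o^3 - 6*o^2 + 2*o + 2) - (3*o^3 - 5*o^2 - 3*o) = -5*o^3 - o^2 + 5*o + 2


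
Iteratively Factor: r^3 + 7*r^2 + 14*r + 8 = (r + 2)*(r^2 + 5*r + 4) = (r + 1)*(r + 2)*(r + 4)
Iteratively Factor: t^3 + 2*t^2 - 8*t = (t)*(t^2 + 2*t - 8) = t*(t - 2)*(t + 4)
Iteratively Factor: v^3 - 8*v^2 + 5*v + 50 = (v - 5)*(v^2 - 3*v - 10) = (v - 5)^2*(v + 2)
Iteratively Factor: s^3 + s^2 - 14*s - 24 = (s + 2)*(s^2 - s - 12) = (s - 4)*(s + 2)*(s + 3)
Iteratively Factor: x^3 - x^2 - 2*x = (x + 1)*(x^2 - 2*x) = (x - 2)*(x + 1)*(x)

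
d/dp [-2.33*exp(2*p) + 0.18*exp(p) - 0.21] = (0.18 - 4.66*exp(p))*exp(p)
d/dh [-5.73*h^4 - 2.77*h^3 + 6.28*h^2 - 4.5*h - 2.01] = -22.92*h^3 - 8.31*h^2 + 12.56*h - 4.5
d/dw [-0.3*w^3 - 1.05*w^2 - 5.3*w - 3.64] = -0.9*w^2 - 2.1*w - 5.3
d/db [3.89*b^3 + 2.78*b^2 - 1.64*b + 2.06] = 11.67*b^2 + 5.56*b - 1.64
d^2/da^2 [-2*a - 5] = 0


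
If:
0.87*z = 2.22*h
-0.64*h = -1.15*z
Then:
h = 0.00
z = 0.00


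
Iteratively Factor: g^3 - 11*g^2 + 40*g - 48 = (g - 3)*(g^2 - 8*g + 16) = (g - 4)*(g - 3)*(g - 4)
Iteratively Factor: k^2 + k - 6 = (k - 2)*(k + 3)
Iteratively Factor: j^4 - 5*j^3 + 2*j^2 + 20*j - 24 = (j - 3)*(j^3 - 2*j^2 - 4*j + 8) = (j - 3)*(j - 2)*(j^2 - 4) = (j - 3)*(j - 2)^2*(j + 2)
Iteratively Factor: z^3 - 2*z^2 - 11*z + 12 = (z - 1)*(z^2 - z - 12) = (z - 4)*(z - 1)*(z + 3)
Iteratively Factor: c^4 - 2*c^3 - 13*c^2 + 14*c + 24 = (c - 2)*(c^3 - 13*c - 12) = (c - 2)*(c + 1)*(c^2 - c - 12) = (c - 2)*(c + 1)*(c + 3)*(c - 4)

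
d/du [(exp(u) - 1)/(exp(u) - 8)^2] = (-exp(u) - 6)*exp(u)/(exp(u) - 8)^3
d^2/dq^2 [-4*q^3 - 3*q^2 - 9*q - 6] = -24*q - 6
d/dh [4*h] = 4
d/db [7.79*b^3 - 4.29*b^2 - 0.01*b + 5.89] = 23.37*b^2 - 8.58*b - 0.01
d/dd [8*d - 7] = 8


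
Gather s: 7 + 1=8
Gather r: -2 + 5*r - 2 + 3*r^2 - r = 3*r^2 + 4*r - 4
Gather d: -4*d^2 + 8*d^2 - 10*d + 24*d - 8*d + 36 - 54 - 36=4*d^2 + 6*d - 54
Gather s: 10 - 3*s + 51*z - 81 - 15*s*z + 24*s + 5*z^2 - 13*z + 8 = s*(21 - 15*z) + 5*z^2 + 38*z - 63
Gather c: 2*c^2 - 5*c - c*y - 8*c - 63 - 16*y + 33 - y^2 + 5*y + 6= 2*c^2 + c*(-y - 13) - y^2 - 11*y - 24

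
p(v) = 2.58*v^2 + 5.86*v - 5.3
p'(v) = 5.16*v + 5.86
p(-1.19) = -8.62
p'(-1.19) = -0.28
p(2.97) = 34.86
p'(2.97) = 21.19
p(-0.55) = -7.74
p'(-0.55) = 3.02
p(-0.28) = -6.74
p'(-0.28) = 4.42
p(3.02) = 35.93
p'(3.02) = 21.44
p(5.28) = 97.57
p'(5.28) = 33.10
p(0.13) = -4.49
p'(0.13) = 6.53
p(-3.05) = 0.83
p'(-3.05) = -9.88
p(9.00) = 256.42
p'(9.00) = 52.30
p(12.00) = 436.54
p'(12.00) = 67.78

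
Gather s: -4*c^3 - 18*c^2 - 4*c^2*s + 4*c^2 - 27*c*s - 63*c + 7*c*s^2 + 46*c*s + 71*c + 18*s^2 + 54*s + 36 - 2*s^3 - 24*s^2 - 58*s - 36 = -4*c^3 - 14*c^2 + 8*c - 2*s^3 + s^2*(7*c - 6) + s*(-4*c^2 + 19*c - 4)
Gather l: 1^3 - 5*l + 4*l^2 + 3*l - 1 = 4*l^2 - 2*l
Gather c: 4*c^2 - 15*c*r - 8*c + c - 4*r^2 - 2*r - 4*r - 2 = 4*c^2 + c*(-15*r - 7) - 4*r^2 - 6*r - 2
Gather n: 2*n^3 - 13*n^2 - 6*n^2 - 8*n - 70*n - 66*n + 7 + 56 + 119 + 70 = 2*n^3 - 19*n^2 - 144*n + 252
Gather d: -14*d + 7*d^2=7*d^2 - 14*d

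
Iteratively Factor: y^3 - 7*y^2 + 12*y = (y - 3)*(y^2 - 4*y) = (y - 4)*(y - 3)*(y)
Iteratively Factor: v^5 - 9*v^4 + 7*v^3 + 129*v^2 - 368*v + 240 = (v - 5)*(v^4 - 4*v^3 - 13*v^2 + 64*v - 48) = (v - 5)*(v + 4)*(v^3 - 8*v^2 + 19*v - 12) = (v - 5)*(v - 1)*(v + 4)*(v^2 - 7*v + 12) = (v - 5)*(v - 3)*(v - 1)*(v + 4)*(v - 4)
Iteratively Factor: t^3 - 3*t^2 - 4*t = (t)*(t^2 - 3*t - 4) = t*(t - 4)*(t + 1)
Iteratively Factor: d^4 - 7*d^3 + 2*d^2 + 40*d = (d + 2)*(d^3 - 9*d^2 + 20*d) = (d - 4)*(d + 2)*(d^2 - 5*d) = (d - 5)*(d - 4)*(d + 2)*(d)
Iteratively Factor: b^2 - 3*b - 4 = (b - 4)*(b + 1)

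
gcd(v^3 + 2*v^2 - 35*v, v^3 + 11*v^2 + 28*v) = v^2 + 7*v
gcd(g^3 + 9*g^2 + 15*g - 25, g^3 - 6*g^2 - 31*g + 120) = g + 5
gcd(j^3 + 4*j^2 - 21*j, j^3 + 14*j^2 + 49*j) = j^2 + 7*j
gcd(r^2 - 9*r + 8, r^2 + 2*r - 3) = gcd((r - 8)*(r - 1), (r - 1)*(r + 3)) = r - 1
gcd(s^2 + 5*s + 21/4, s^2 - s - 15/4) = s + 3/2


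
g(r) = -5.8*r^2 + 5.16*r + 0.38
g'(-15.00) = 179.16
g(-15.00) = -1382.02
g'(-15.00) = 179.16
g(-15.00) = -1382.02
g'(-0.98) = 16.53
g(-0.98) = -10.25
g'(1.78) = -15.49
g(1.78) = -8.81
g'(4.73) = -49.71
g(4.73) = -104.98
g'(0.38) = 0.75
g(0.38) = 1.50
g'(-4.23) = 54.23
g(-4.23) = -125.23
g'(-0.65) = 12.70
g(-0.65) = -5.42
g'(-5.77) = 72.09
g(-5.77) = -222.49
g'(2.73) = -26.51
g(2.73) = -28.76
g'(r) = 5.16 - 11.6*r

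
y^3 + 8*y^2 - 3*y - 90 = (y - 3)*(y + 5)*(y + 6)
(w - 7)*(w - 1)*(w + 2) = w^3 - 6*w^2 - 9*w + 14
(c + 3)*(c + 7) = c^2 + 10*c + 21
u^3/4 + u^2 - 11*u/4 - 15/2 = (u/4 + 1/2)*(u - 3)*(u + 5)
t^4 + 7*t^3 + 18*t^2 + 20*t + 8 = (t + 1)*(t + 2)^3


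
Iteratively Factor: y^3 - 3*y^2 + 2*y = (y - 2)*(y^2 - y) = (y - 2)*(y - 1)*(y)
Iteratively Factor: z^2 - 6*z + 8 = (z - 4)*(z - 2)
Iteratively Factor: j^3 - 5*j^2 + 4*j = (j - 1)*(j^2 - 4*j) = j*(j - 1)*(j - 4)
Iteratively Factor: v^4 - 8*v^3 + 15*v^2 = (v)*(v^3 - 8*v^2 + 15*v) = v*(v - 5)*(v^2 - 3*v) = v*(v - 5)*(v - 3)*(v)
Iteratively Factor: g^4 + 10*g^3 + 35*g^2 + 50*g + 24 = (g + 2)*(g^3 + 8*g^2 + 19*g + 12) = (g + 2)*(g + 4)*(g^2 + 4*g + 3) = (g + 2)*(g + 3)*(g + 4)*(g + 1)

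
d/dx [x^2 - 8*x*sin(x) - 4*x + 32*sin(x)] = -8*x*cos(x) + 2*x - 8*sin(x) + 32*cos(x) - 4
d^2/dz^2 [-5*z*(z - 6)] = -10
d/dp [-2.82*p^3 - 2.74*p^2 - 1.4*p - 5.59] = -8.46*p^2 - 5.48*p - 1.4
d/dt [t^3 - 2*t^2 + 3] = t*(3*t - 4)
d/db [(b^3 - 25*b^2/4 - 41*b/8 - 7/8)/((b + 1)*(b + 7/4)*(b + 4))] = (416*b^4 + 1144*b^3 - 687*b^2 - 2422*b - 791)/(2*(16*b^6 + 216*b^5 + 1137*b^4 + 2978*b^3 + 4113*b^2 + 2856*b + 784))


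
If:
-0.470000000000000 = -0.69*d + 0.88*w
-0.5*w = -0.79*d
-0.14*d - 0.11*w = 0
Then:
No Solution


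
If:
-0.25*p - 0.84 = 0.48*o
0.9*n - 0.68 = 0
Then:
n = 0.76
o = -0.520833333333333*p - 1.75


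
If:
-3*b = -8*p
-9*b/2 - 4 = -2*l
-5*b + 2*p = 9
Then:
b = -36/17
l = -47/17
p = -27/34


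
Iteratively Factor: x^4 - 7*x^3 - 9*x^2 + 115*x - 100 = (x - 5)*(x^3 - 2*x^2 - 19*x + 20) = (x - 5)*(x + 4)*(x^2 - 6*x + 5) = (x - 5)*(x - 1)*(x + 4)*(x - 5)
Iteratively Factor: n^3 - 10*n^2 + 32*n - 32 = (n - 4)*(n^2 - 6*n + 8) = (n - 4)^2*(n - 2)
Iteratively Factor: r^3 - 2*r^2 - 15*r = (r + 3)*(r^2 - 5*r) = (r - 5)*(r + 3)*(r)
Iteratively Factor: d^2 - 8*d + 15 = (d - 3)*(d - 5)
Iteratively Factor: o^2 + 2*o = (o)*(o + 2)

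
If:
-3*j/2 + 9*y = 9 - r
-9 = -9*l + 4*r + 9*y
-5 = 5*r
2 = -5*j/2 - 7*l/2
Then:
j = -94/37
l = 46/37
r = -1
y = 229/333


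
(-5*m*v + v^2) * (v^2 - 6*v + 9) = -5*m*v^3 + 30*m*v^2 - 45*m*v + v^4 - 6*v^3 + 9*v^2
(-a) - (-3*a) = 2*a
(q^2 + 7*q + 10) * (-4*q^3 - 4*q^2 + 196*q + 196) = -4*q^5 - 32*q^4 + 128*q^3 + 1528*q^2 + 3332*q + 1960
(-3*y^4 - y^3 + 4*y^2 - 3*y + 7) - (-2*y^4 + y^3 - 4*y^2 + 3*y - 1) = -y^4 - 2*y^3 + 8*y^2 - 6*y + 8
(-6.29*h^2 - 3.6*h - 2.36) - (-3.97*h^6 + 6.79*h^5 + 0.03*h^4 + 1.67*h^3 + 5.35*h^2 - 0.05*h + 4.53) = 3.97*h^6 - 6.79*h^5 - 0.03*h^4 - 1.67*h^3 - 11.64*h^2 - 3.55*h - 6.89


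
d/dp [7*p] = 7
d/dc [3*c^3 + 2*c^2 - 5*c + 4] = 9*c^2 + 4*c - 5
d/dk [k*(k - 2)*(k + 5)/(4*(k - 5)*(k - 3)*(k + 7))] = (-2*k^4 - 31*k^3 + 91*k^2 + 315*k - 525)/(2*(k^6 - 2*k^5 - 81*k^4 + 292*k^3 + 1471*k^2 - 8610*k + 11025))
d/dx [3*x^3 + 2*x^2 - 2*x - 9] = 9*x^2 + 4*x - 2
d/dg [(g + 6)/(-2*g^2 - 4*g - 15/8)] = 8*(-16*g^2 - 32*g + 32*(g + 1)*(g + 6) - 15)/(16*g^2 + 32*g + 15)^2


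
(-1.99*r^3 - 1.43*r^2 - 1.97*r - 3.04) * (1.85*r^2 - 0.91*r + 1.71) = -3.6815*r^5 - 0.8346*r^4 - 5.7461*r^3 - 6.2766*r^2 - 0.6023*r - 5.1984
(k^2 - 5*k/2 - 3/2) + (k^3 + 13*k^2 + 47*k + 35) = k^3 + 14*k^2 + 89*k/2 + 67/2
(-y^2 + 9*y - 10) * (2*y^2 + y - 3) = -2*y^4 + 17*y^3 - 8*y^2 - 37*y + 30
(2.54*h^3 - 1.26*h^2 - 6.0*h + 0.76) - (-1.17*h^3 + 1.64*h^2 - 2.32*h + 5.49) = 3.71*h^3 - 2.9*h^2 - 3.68*h - 4.73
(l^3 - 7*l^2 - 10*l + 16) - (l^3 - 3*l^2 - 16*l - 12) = -4*l^2 + 6*l + 28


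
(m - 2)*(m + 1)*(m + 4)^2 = m^4 + 7*m^3 + 6*m^2 - 32*m - 32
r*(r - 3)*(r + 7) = r^3 + 4*r^2 - 21*r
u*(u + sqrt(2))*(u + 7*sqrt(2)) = u^3 + 8*sqrt(2)*u^2 + 14*u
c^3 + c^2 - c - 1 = (c - 1)*(c + 1)^2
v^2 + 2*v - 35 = (v - 5)*(v + 7)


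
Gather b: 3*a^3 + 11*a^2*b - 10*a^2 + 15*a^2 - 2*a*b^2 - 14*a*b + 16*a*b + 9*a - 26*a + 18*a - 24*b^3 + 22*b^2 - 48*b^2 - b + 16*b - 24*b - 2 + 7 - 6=3*a^3 + 5*a^2 + a - 24*b^3 + b^2*(-2*a - 26) + b*(11*a^2 + 2*a - 9) - 1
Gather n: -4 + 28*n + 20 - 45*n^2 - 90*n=-45*n^2 - 62*n + 16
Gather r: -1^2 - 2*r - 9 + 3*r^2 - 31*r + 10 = 3*r^2 - 33*r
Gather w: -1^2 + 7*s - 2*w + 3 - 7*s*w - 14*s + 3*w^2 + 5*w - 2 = -7*s + 3*w^2 + w*(3 - 7*s)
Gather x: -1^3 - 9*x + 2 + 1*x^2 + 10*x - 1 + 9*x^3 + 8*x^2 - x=9*x^3 + 9*x^2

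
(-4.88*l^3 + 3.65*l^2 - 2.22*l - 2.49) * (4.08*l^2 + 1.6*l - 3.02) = -19.9104*l^5 + 7.084*l^4 + 11.52*l^3 - 24.7342*l^2 + 2.7204*l + 7.5198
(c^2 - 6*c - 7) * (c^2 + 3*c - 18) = c^4 - 3*c^3 - 43*c^2 + 87*c + 126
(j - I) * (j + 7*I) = j^2 + 6*I*j + 7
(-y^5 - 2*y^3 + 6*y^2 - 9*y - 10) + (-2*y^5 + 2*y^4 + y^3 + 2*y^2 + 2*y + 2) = -3*y^5 + 2*y^4 - y^3 + 8*y^2 - 7*y - 8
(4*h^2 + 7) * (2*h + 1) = 8*h^3 + 4*h^2 + 14*h + 7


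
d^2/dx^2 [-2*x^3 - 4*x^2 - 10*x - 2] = -12*x - 8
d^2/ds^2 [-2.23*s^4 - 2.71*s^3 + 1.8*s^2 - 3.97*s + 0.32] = -26.76*s^2 - 16.26*s + 3.6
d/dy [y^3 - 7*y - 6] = 3*y^2 - 7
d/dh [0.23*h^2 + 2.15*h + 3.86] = 0.46*h + 2.15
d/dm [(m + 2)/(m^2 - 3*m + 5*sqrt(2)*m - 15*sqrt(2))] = (m^2 - 3*m + 5*sqrt(2)*m - (m + 2)*(2*m - 3 + 5*sqrt(2)) - 15*sqrt(2))/(m^2 - 3*m + 5*sqrt(2)*m - 15*sqrt(2))^2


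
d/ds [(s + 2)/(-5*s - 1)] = 9/(5*s + 1)^2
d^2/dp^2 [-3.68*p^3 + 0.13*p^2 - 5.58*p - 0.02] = 0.26 - 22.08*p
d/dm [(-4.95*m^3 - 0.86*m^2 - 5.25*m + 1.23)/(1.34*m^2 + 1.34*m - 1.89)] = (-6.633*m^4 - 13.266*m^3 + 33.9491*m^2 - 0.0456000000000003*m + 8.2743)/(1.7956*m^4 + 3.5912*m^3 - 3.2696*m^2 - 5.0652*m + 3.5721)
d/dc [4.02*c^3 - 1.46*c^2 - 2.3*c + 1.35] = 12.06*c^2 - 2.92*c - 2.3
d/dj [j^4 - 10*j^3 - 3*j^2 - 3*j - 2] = 4*j^3 - 30*j^2 - 6*j - 3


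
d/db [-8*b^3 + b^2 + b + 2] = -24*b^2 + 2*b + 1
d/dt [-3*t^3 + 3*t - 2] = 3 - 9*t^2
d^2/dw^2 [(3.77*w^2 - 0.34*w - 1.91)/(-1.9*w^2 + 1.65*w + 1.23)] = (-1.4210854715202e-14*w^4 - 21.1831*w^3 - 11.49234*w^2 - 31.15962*w + 6.539964)/(6.859*w^6 - 17.8695*w^5 + 2.19735*w^4 + 18.644175*w^3 - 1.422495*w^2 - 7.488855*w - 1.860867)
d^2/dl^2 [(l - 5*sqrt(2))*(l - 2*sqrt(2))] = 2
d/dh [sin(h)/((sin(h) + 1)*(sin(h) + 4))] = (cos(h)^2 + 3)*cos(h)/((sin(h) + 1)^2*(sin(h) + 4)^2)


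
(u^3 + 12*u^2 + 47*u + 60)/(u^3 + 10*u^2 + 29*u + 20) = (u + 3)/(u + 1)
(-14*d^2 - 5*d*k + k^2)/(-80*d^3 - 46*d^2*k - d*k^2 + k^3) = (7*d - k)/(40*d^2 + 3*d*k - k^2)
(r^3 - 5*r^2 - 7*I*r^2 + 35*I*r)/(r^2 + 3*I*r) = (r^2 - 5*r - 7*I*r + 35*I)/(r + 3*I)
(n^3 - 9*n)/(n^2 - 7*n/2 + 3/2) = 2*n*(n + 3)/(2*n - 1)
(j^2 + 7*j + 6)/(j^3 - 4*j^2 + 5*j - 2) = (j^2 + 7*j + 6)/(j^3 - 4*j^2 + 5*j - 2)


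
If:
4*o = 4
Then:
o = 1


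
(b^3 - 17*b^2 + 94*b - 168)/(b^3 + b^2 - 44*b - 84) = (b^2 - 10*b + 24)/(b^2 + 8*b + 12)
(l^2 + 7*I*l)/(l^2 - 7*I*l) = (l + 7*I)/(l - 7*I)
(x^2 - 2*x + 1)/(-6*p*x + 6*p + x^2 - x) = (x - 1)/(-6*p + x)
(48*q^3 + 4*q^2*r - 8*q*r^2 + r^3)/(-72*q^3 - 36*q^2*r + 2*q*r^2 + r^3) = (-4*q + r)/(6*q + r)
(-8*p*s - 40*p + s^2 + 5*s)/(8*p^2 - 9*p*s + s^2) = (-s - 5)/(p - s)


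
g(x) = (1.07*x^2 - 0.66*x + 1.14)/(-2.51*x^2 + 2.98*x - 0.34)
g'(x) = (2.14*x - 0.66)/(-2.51*x^2 + 2.98*x - 0.34) + (5.02*x - 2.98)*(1.07*x^2 - 0.66*x + 1.14)/(-2.51*x^2 + 2.98*x - 0.34)^2 = (1.532*x^2 + 4.9952*x - 3.1728)/(6.3001*x^4 - 14.9596*x^3 + 10.5872*x^2 - 2.0264*x + 0.1156)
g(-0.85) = -0.53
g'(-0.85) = -0.29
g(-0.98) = -0.50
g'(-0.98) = -0.21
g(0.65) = 2.17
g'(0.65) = 2.51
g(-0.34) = -0.91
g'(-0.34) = -1.74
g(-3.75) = -0.40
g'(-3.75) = -0.00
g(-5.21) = -0.40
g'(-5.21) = 0.00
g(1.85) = -1.05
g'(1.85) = 0.97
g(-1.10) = -0.47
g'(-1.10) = -0.15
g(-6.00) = -0.40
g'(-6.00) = 0.00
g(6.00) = -0.49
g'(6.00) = 0.02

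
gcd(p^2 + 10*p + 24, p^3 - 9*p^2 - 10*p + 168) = p + 4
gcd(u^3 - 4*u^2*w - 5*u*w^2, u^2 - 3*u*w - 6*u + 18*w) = 1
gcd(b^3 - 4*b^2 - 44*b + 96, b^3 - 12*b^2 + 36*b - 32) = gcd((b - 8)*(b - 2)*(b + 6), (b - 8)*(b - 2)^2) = b^2 - 10*b + 16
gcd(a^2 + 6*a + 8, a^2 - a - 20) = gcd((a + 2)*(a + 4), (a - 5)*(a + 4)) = a + 4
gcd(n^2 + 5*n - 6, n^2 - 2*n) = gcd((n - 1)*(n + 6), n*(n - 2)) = 1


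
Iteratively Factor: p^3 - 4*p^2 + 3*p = (p - 3)*(p^2 - p) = p*(p - 3)*(p - 1)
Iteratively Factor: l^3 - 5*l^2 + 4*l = (l - 4)*(l^2 - l) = l*(l - 4)*(l - 1)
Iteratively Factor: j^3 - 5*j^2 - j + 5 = (j - 5)*(j^2 - 1) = (j - 5)*(j - 1)*(j + 1)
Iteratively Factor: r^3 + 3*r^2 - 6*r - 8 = (r - 2)*(r^2 + 5*r + 4) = (r - 2)*(r + 4)*(r + 1)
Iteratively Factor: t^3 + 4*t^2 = (t)*(t^2 + 4*t) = t^2*(t + 4)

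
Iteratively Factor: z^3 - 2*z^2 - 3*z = (z + 1)*(z^2 - 3*z) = z*(z + 1)*(z - 3)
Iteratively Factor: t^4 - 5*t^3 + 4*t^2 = (t - 1)*(t^3 - 4*t^2) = t*(t - 1)*(t^2 - 4*t) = t^2*(t - 1)*(t - 4)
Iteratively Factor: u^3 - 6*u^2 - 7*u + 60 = (u - 4)*(u^2 - 2*u - 15) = (u - 5)*(u - 4)*(u + 3)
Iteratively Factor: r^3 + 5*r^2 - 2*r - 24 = (r - 2)*(r^2 + 7*r + 12) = (r - 2)*(r + 3)*(r + 4)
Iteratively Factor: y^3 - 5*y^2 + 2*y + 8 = (y - 4)*(y^2 - y - 2) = (y - 4)*(y - 2)*(y + 1)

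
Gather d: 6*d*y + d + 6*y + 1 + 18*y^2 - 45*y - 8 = d*(6*y + 1) + 18*y^2 - 39*y - 7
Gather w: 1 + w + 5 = w + 6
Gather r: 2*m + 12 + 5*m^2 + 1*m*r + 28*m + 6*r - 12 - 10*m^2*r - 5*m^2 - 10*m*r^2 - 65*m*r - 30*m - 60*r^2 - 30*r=r^2*(-10*m - 60) + r*(-10*m^2 - 64*m - 24)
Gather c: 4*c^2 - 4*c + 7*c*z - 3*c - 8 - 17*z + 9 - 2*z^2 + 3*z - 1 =4*c^2 + c*(7*z - 7) - 2*z^2 - 14*z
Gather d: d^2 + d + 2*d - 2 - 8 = d^2 + 3*d - 10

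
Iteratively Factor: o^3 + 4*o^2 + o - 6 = (o - 1)*(o^2 + 5*o + 6) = (o - 1)*(o + 2)*(o + 3)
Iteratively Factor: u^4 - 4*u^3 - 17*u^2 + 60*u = (u + 4)*(u^3 - 8*u^2 + 15*u) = (u - 3)*(u + 4)*(u^2 - 5*u) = u*(u - 3)*(u + 4)*(u - 5)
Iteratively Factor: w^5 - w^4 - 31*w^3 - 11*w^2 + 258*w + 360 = (w + 3)*(w^4 - 4*w^3 - 19*w^2 + 46*w + 120) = (w - 5)*(w + 3)*(w^3 + w^2 - 14*w - 24) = (w - 5)*(w + 3)^2*(w^2 - 2*w - 8) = (w - 5)*(w - 4)*(w + 3)^2*(w + 2)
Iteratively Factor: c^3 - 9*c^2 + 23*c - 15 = (c - 3)*(c^2 - 6*c + 5) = (c - 5)*(c - 3)*(c - 1)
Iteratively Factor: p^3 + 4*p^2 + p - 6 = (p + 2)*(p^2 + 2*p - 3) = (p - 1)*(p + 2)*(p + 3)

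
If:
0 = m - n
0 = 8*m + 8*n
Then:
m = 0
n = 0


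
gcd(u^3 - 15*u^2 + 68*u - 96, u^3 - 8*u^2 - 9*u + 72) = u^2 - 11*u + 24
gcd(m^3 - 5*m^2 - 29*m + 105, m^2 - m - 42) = m - 7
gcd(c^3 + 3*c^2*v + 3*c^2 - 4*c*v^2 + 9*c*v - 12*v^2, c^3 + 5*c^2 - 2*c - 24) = c + 3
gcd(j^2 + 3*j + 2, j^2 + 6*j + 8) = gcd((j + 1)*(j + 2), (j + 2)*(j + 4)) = j + 2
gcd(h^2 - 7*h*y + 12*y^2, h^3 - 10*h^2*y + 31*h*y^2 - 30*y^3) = -h + 3*y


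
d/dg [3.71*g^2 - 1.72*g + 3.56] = 7.42*g - 1.72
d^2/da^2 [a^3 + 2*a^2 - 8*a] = 6*a + 4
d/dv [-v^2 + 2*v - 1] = 2 - 2*v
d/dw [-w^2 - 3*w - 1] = -2*w - 3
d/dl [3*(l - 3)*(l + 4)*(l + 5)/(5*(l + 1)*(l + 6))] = 3*(l^4 + 14*l^3 + 67*l^2 + 192*l + 378)/(5*(l^4 + 14*l^3 + 61*l^2 + 84*l + 36))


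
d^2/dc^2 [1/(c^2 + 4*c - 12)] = 2*(-c^2 - 4*c + 4*(c + 2)^2 + 12)/(c^2 + 4*c - 12)^3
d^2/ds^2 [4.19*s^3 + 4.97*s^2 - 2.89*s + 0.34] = 25.14*s + 9.94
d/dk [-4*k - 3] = -4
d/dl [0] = 0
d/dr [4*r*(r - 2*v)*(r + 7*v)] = 12*r^2 + 40*r*v - 56*v^2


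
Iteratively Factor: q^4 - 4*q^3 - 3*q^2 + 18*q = (q - 3)*(q^3 - q^2 - 6*q) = (q - 3)^2*(q^2 + 2*q) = (q - 3)^2*(q + 2)*(q)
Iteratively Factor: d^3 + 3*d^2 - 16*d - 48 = (d - 4)*(d^2 + 7*d + 12) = (d - 4)*(d + 3)*(d + 4)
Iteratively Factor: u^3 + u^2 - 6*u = (u + 3)*(u^2 - 2*u) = (u - 2)*(u + 3)*(u)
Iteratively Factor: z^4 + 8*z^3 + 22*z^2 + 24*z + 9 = (z + 1)*(z^3 + 7*z^2 + 15*z + 9) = (z + 1)*(z + 3)*(z^2 + 4*z + 3) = (z + 1)^2*(z + 3)*(z + 3)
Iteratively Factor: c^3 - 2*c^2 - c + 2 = (c - 1)*(c^2 - c - 2) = (c - 2)*(c - 1)*(c + 1)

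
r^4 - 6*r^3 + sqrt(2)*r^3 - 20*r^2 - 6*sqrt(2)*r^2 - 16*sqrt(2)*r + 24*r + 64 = (r - 8)*(r + 2)*(r - sqrt(2))*(r + 2*sqrt(2))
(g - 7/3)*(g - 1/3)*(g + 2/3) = g^3 - 2*g^2 - g + 14/27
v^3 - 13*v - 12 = (v - 4)*(v + 1)*(v + 3)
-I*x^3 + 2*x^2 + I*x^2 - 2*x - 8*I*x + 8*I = (x - 2*I)*(x + 4*I)*(-I*x + I)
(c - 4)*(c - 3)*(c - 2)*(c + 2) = c^4 - 7*c^3 + 8*c^2 + 28*c - 48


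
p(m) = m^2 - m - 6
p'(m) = 2*m - 1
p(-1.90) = -0.49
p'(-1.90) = -4.80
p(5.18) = 15.65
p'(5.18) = 9.36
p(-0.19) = -5.77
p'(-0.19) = -1.38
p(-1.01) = -3.97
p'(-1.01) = -3.02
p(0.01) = -6.01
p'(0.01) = -0.98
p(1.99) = -4.03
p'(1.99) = 2.98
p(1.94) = -4.18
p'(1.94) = 2.88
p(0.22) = -6.17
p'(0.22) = -0.56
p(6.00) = 24.00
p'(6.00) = 11.00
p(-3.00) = 6.00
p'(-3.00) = -7.00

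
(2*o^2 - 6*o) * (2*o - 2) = 4*o^3 - 16*o^2 + 12*o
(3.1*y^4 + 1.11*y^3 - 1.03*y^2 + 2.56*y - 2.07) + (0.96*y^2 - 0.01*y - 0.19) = 3.1*y^4 + 1.11*y^3 - 0.0700000000000001*y^2 + 2.55*y - 2.26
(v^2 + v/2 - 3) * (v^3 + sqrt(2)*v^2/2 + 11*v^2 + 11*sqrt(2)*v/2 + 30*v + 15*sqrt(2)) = v^5 + sqrt(2)*v^4/2 + 23*v^4/2 + 23*sqrt(2)*v^3/4 + 65*v^3/2 - 18*v^2 + 65*sqrt(2)*v^2/4 - 90*v - 9*sqrt(2)*v - 45*sqrt(2)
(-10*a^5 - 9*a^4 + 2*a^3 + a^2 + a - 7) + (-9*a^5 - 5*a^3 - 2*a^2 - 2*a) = -19*a^5 - 9*a^4 - 3*a^3 - a^2 - a - 7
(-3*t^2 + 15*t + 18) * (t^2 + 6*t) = -3*t^4 - 3*t^3 + 108*t^2 + 108*t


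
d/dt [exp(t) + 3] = exp(t)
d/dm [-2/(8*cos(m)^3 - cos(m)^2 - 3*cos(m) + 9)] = 2*(-24*cos(m)^2 + 2*cos(m) + 3)*sin(m)/(8*cos(m)^3 - cos(m)^2 - 3*cos(m) + 9)^2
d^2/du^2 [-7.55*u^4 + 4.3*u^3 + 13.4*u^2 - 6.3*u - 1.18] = -90.6*u^2 + 25.8*u + 26.8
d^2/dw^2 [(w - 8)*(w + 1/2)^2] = 6*w - 14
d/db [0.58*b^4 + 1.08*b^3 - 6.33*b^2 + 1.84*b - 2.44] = 2.32*b^3 + 3.24*b^2 - 12.66*b + 1.84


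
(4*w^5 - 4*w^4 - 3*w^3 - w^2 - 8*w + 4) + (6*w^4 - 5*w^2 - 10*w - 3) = 4*w^5 + 2*w^4 - 3*w^3 - 6*w^2 - 18*w + 1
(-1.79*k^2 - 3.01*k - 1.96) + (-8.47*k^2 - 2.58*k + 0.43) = -10.26*k^2 - 5.59*k - 1.53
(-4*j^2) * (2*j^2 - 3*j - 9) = -8*j^4 + 12*j^3 + 36*j^2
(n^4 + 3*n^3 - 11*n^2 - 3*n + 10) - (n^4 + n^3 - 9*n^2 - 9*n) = 2*n^3 - 2*n^2 + 6*n + 10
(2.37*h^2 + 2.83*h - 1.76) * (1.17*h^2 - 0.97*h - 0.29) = 2.7729*h^4 + 1.0122*h^3 - 5.4916*h^2 + 0.8865*h + 0.5104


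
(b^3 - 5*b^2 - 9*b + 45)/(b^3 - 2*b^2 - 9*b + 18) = (b - 5)/(b - 2)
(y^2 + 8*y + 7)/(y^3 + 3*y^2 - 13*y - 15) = (y + 7)/(y^2 + 2*y - 15)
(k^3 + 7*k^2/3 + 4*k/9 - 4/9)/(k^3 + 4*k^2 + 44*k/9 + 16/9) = (3*k - 1)/(3*k + 4)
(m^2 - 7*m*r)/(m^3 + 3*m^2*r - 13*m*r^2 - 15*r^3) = m*(m - 7*r)/(m^3 + 3*m^2*r - 13*m*r^2 - 15*r^3)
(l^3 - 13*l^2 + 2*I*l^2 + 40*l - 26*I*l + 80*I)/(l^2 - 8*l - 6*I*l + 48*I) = (l^2 + l*(-5 + 2*I) - 10*I)/(l - 6*I)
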